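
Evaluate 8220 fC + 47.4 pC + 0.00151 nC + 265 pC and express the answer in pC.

322.13 pC

In pC:
  8220 fC = 8220 × 10^-3 pC = 8.22
  47.4 pC → 47.4
  0.00151 nC = 0.00151 × 10^3 pC = 1.51
  265 pC → 265
Sum: 8.22 + 47.4 + 1.51 + 265 = 322.13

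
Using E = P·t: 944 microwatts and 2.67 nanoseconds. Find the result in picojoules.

944e-6 × 2.67e-9 = 2520.48e-15 J

2.52048 picojoules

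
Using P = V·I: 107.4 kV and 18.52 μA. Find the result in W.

107.4 × 10³ × 18.52 × 10⁻⁶ = 1989.048 × 10⁻³ W

1.989048 W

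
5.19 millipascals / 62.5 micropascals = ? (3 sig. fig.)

(5.19 × 10⁻³) / (62.5 × 10⁻⁶) = 0.08304 × 10³

83.0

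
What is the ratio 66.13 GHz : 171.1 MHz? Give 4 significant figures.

(66.13e9) / (171.1e6) = 0.3865e3

386.5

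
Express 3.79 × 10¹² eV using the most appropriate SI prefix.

3.79 TeV

= 3.79 × 10¹² eV; 10¹² is tera.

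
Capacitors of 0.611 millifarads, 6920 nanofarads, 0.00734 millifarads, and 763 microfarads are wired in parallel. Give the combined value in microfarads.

1388.26 microfarads

In microfarads:
  0.611 millifarads = 0.611e3 microfarads = 611
  6920 nanofarads = 6920e-3 microfarads = 6.92
  0.00734 millifarads = 0.00734e3 microfarads = 7.34
  763 microfarads → 763
Sum: 611 + 6.92 + 7.34 + 763 = 1388.26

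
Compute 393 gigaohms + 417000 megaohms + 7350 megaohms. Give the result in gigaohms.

In gigaohms:
  393 gigaohms → 393
  417000 megaohms = 417000 × 10⁻³ gigaohms = 417
  7350 megaohms = 7350 × 10⁻³ gigaohms = 7.35
Sum: 393 + 417 + 7.35 = 817.35

817.35 gigaohms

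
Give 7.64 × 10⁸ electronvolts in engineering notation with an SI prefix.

764 megaelectronvolts

= 764 × 10⁶ electronvolts; 10⁶ is mega.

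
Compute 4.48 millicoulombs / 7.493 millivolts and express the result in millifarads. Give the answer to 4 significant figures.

597.9 millifarads

(4.48e-3) / (7.493e-3) = 0.597891 F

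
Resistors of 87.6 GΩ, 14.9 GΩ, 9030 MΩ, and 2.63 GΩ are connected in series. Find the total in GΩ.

114.16 GΩ

In GΩ:
  87.6 GΩ → 87.6
  14.9 GΩ → 14.9
  9030 MΩ = 9030 × 10⁻³ GΩ = 9.03
  2.63 GΩ → 2.63
Sum: 87.6 + 14.9 + 9.03 + 2.63 = 114.16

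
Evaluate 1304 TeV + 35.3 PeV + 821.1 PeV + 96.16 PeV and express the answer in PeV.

In PeV:
  1304 TeV = 1304 × 10⁻³ PeV = 1.304
  35.3 PeV → 35.3
  821.1 PeV → 821.1
  96.16 PeV → 96.16
Sum: 1.304 + 35.3 + 821.1 + 96.16 = 953.864

953.864 PeV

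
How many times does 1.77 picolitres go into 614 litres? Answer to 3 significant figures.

(614) / (1.77 × 10^-12) = 346.9 × 10^12

347000000000000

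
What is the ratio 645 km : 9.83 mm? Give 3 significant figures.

65600000

(645 × 10³) / (9.83 × 10⁻³) = 65.62 × 10⁶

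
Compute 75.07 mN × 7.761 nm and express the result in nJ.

75.07 × 10^-3 × 7.761 × 10^-9 = 582.61827 × 10^-12 J

0.58261827 nJ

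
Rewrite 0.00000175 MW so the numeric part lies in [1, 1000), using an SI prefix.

= 1.75 W; mantissa already in [1, 1000).

1.75 W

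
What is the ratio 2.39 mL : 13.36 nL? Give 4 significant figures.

178900

(2.39e-3) / (13.36e-9) = 0.17889e6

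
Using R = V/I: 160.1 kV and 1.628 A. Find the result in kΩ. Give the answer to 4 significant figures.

98.34 kΩ

(160.1 × 10³) / (1.628) = 98.3415 × 10³ Ω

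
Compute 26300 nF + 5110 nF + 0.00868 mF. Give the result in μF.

In μF:
  26300 nF = 26300 × 10^-3 μF = 26.3
  5110 nF = 5110 × 10^-3 μF = 5.11
  0.00868 mF = 0.00868 × 10^3 μF = 8.68
Sum: 26.3 + 5.11 + 8.68 = 40.09

40.09 μF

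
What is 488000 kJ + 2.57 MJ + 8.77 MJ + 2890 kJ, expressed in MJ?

In MJ:
  488000 kJ = 488000 × 10⁻³ MJ = 488
  2.57 MJ → 2.57
  8.77 MJ → 8.77
  2890 kJ = 2890 × 10⁻³ MJ = 2.89
Sum: 488 + 2.57 + 8.77 + 2.89 = 502.23

502.23 MJ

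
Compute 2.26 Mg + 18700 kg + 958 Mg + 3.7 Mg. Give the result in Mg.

982.66 Mg

In Mg:
  2.26 Mg → 2.26
  18700 kg = 18700 × 10^-3 Mg = 18.7
  958 Mg → 958
  3.7 Mg → 3.7
Sum: 2.26 + 18.7 + 958 + 3.7 = 982.66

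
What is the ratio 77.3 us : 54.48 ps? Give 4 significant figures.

1419000

(77.3 × 10^-6) / (54.48 × 10^-12) = 1.4189 × 10^6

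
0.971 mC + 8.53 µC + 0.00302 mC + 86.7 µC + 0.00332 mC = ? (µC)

1072.57 µC

In µC:
  0.971 mC = 0.971 × 10^3 µC = 971
  8.53 µC → 8.53
  0.00302 mC = 0.00302 × 10^3 µC = 3.02
  86.7 µC → 86.7
  0.00332 mC = 0.00332 × 10^3 µC = 3.32
Sum: 971 + 8.53 + 3.02 + 86.7 + 3.32 = 1072.57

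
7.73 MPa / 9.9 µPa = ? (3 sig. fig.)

(7.73 × 10^6) / (9.9 × 10^-6) = 0.7808 × 10^12

781000000000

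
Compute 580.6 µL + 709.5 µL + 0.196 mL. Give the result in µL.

In µL:
  580.6 µL → 580.6
  709.5 µL → 709.5
  0.196 mL = 0.196 × 10^3 µL = 196
Sum: 580.6 + 709.5 + 196 = 1486.1

1486.1 µL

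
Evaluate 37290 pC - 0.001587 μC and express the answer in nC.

35.703 nC

In nC:
  37290 pC = 37290e-3 nC = 37.29
  0.001587 μC = 0.001587e3 nC = 1.587
Difference: 37.29 - 1.587 = 35.703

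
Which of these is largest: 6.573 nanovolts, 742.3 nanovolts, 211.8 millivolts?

6.573 nanovolts = 0.000000006573 volts
742.3 nanovolts = 0.0000007423 volts
211.8 millivolts = 0.2118 volts

211.8 millivolts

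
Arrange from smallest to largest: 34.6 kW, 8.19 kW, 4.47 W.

34.6 kW = 34600 W
8.19 kW = 8190 W
4.47 W = 4.47 W

4.47 W < 8.19 kW < 34.6 kW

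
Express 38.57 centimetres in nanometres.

385700000 nanometres

centi = 1e-2, nano = 1e-9; factor is 1e7.
38.57 × 1e7 = 385700000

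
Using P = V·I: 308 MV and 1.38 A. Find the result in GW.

308 × 10⁶ × 1.38 = 425.04 × 10⁶ W

0.42504 GW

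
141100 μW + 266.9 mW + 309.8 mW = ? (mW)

717.8 mW

In mW:
  141100 μW = 141100e-3 mW = 141.1
  266.9 mW → 266.9
  309.8 mW → 309.8
Sum: 141.1 + 266.9 + 309.8 = 717.8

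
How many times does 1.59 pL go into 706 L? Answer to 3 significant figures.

444000000000000

(706) / (1.59e-12) = 444e12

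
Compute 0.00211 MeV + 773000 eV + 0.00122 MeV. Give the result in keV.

In keV:
  0.00211 MeV = 0.00211 × 10^3 keV = 2.11
  773000 eV = 773000 × 10^-3 keV = 773
  0.00122 MeV = 0.00122 × 10^3 keV = 1.22
Sum: 2.11 + 773 + 1.22 = 776.33

776.33 keV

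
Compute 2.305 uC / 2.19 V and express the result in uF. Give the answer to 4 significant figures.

(2.305e-6) / (2.19) = 1.05251e-6 F

1.053 uF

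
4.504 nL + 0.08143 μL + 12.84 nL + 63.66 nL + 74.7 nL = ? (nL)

237.134 nL

In nL:
  4.504 nL → 4.504
  0.08143 μL = 0.08143 × 10³ nL = 81.43
  12.84 nL → 12.84
  63.66 nL → 63.66
  74.7 nL → 74.7
Sum: 4.504 + 81.43 + 12.84 + 63.66 + 74.7 = 237.134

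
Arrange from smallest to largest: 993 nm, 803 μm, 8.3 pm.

8.3 pm < 993 nm < 803 μm

993 nm = 0.000000993 m
803 μm = 0.000803 m
8.3 pm = 0.0000000000083 m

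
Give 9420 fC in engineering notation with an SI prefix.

= 9.42 × 10^-12 C; 10^-12 is pico.

9.42 pC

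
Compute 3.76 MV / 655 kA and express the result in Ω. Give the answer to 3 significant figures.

(3.76 × 10^6) / (655 × 10^3) = 0.0057405 × 10^3 Ω

5.74 Ω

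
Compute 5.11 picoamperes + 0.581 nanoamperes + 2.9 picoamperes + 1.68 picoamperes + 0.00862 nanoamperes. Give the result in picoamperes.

In picoamperes:
  5.11 picoamperes → 5.11
  0.581 nanoamperes = 0.581 × 10³ picoamperes = 581
  2.9 picoamperes → 2.9
  1.68 picoamperes → 1.68
  0.00862 nanoamperes = 0.00862 × 10³ picoamperes = 8.62
Sum: 5.11 + 581 + 2.9 + 1.68 + 8.62 = 599.31

599.31 picoamperes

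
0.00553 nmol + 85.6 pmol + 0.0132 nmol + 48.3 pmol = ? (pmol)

In pmol:
  0.00553 nmol = 0.00553 × 10³ pmol = 5.53
  85.6 pmol → 85.6
  0.0132 nmol = 0.0132 × 10³ pmol = 13.2
  48.3 pmol → 48.3
Sum: 5.53 + 85.6 + 13.2 + 48.3 = 152.63

152.63 pmol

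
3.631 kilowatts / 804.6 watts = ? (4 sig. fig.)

(3.631 × 10³) / (804.6) = 0.0045128 × 10³

4.513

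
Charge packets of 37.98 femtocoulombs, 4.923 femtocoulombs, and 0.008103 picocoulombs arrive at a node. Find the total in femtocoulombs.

In femtocoulombs:
  37.98 femtocoulombs → 37.98
  4.923 femtocoulombs → 4.923
  0.008103 picocoulombs = 0.008103e3 femtocoulombs = 8.103
Sum: 37.98 + 4.923 + 8.103 = 51.006

51.006 femtocoulombs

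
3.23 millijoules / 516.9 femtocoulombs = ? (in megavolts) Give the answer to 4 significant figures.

6249 megavolts

(3.23e-3) / (516.9e-15) = 0.00624879e12 V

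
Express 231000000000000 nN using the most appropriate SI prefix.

231 kN

= 231e3 N; 1e3 is kilo.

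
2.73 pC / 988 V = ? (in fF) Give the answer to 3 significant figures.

(2.73 × 10⁻¹²) / (988) = 0.0027632 × 10⁻¹² F

2.76 fF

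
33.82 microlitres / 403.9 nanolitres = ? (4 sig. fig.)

(33.82 × 10⁻⁶) / (403.9 × 10⁻⁹) = 0.083734 × 10³

83.73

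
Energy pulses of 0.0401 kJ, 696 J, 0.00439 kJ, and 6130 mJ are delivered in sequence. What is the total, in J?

746.62 J

In J:
  0.0401 kJ = 0.0401e3 J = 40.1
  696 J → 696
  0.00439 kJ = 0.00439e3 J = 4.39
  6130 mJ = 6130e-3 J = 6.13
Sum: 40.1 + 696 + 4.39 + 6.13 = 746.62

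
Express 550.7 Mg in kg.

mega = 10^6, kilo = 10^3; factor is 10^3.
550.7 × 10^3 = 550700

550700 kg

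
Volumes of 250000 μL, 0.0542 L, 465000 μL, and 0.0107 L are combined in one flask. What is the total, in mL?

779.9 mL

In mL:
  250000 μL = 250000 × 10^-3 mL = 250
  0.0542 L = 0.0542 × 10^3 mL = 54.2
  465000 μL = 465000 × 10^-3 mL = 465
  0.0107 L = 0.0107 × 10^3 mL = 10.7
Sum: 250 + 54.2 + 465 + 10.7 = 779.9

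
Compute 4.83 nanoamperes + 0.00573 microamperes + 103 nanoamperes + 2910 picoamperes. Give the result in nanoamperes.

In nanoamperes:
  4.83 nanoamperes → 4.83
  0.00573 microamperes = 0.00573e3 nanoamperes = 5.73
  103 nanoamperes → 103
  2910 picoamperes = 2910e-3 nanoamperes = 2.91
Sum: 4.83 + 5.73 + 103 + 2.91 = 116.47

116.47 nanoamperes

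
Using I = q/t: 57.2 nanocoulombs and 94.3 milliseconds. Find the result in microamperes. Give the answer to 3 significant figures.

(57.2 × 10⁻⁹) / (94.3 × 10⁻³) = 0.60657 × 10⁻⁶ A

0.607 microamperes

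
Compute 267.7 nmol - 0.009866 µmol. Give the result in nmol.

257.834 nmol

In nmol:
  267.7 nmol → 267.7
  0.009866 µmol = 0.009866 × 10³ nmol = 9.866
Difference: 267.7 - 9.866 = 257.834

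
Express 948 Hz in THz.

0.000000000948 THz

(no prefix) = 1e0, tera = 1e12; factor is 1e-12.
948 × 1e-12 = 0.000000000948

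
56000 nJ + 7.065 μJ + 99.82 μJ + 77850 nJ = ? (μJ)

240.735 μJ

In μJ:
  56000 nJ = 56000 × 10⁻³ μJ = 56
  7.065 μJ → 7.065
  99.82 μJ → 99.82
  77850 nJ = 77850 × 10⁻³ μJ = 77.85
Sum: 56 + 7.065 + 99.82 + 77.85 = 240.735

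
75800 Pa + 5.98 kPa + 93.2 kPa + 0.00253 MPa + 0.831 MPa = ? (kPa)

In kPa:
  75800 Pa = 75800 × 10^-3 kPa = 75.8
  5.98 kPa → 5.98
  93.2 kPa → 93.2
  0.00253 MPa = 0.00253 × 10^3 kPa = 2.53
  0.831 MPa = 0.831 × 10^3 kPa = 831
Sum: 75.8 + 5.98 + 93.2 + 2.53 + 831 = 1008.51

1008.51 kPa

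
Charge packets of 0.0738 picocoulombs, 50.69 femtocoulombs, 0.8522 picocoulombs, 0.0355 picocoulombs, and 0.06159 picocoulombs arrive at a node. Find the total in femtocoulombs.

In femtocoulombs:
  0.0738 picocoulombs = 0.0738 × 10^3 femtocoulombs = 73.8
  50.69 femtocoulombs → 50.69
  0.8522 picocoulombs = 0.8522 × 10^3 femtocoulombs = 852.2
  0.0355 picocoulombs = 0.0355 × 10^3 femtocoulombs = 35.5
  0.06159 picocoulombs = 0.06159 × 10^3 femtocoulombs = 61.59
Sum: 73.8 + 50.69 + 852.2 + 35.5 + 61.59 = 1073.78

1073.78 femtocoulombs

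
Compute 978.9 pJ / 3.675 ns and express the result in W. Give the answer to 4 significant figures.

0.2664 W

(978.9 × 10^-12) / (3.675 × 10^-9) = 266.367 × 10^-3 W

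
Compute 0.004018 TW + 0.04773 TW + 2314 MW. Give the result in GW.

54.062 GW

In GW:
  0.004018 TW = 0.004018 × 10^3 GW = 4.018
  0.04773 TW = 0.04773 × 10^3 GW = 47.73
  2314 MW = 2314 × 10^-3 GW = 2.314
Sum: 4.018 + 47.73 + 2.314 = 54.062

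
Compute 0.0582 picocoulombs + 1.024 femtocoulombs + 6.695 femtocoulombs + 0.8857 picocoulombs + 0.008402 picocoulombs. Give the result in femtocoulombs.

In femtocoulombs:
  0.0582 picocoulombs = 0.0582 × 10^3 femtocoulombs = 58.2
  1.024 femtocoulombs → 1.024
  6.695 femtocoulombs → 6.695
  0.8857 picocoulombs = 0.8857 × 10^3 femtocoulombs = 885.7
  0.008402 picocoulombs = 0.008402 × 10^3 femtocoulombs = 8.402
Sum: 58.2 + 1.024 + 6.695 + 885.7 + 8.402 = 960.021

960.021 femtocoulombs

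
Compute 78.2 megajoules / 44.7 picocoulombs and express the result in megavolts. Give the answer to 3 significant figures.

1750000000000 megavolts

(78.2 × 10⁶) / (44.7 × 10⁻¹²) = 1.7494 × 10¹⁸ V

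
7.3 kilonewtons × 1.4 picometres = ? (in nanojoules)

7.3e3 × 1.4e-12 = 10.22e-9 J

10.22 nanojoules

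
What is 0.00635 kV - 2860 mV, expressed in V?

In V:
  0.00635 kV = 0.00635 × 10³ V = 6.35
  2860 mV = 2860 × 10⁻³ V = 2.86
Difference: 6.35 - 2.86 = 3.49

3.49 V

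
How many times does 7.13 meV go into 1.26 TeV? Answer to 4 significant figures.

176700000000000

(1.26e12) / (7.13e-3) = 0.17672e15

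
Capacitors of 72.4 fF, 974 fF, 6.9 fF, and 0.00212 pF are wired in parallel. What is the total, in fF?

1055.42 fF

In fF:
  72.4 fF → 72.4
  974 fF → 974
  6.9 fF → 6.9
  0.00212 pF = 0.00212 × 10^3 fF = 2.12
Sum: 72.4 + 974 + 6.9 + 2.12 = 1055.42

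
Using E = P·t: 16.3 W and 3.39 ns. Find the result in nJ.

16.3 × 3.39 × 10^-9 = 55.257 × 10^-9 J

55.257 nJ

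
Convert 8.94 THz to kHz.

8940000000 kHz

tera = 1e12, kilo = 1e3; factor is 1e9.
8.94 × 1e9 = 8940000000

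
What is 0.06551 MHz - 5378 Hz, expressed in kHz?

60.132 kHz

In kHz:
  0.06551 MHz = 0.06551e3 kHz = 65.51
  5378 Hz = 5378e-3 kHz = 5.378
Difference: 65.51 - 5.378 = 60.132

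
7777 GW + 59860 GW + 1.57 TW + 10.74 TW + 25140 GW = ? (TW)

105.087 TW

In TW:
  7777 GW = 7777 × 10⁻³ TW = 7.777
  59860 GW = 59860 × 10⁻³ TW = 59.86
  1.57 TW → 1.57
  10.74 TW → 10.74
  25140 GW = 25140 × 10⁻³ TW = 25.14
Sum: 7.777 + 59.86 + 1.57 + 10.74 + 25.14 = 105.087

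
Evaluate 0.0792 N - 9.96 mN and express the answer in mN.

69.24 mN

In mN:
  0.0792 N = 0.0792e3 mN = 79.2
  9.96 mN → 9.96
Difference: 79.2 - 9.96 = 69.24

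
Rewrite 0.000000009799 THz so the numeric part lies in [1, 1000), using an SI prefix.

= 9.799 × 10^3 Hz; 10^3 is kilo.

9.799 kHz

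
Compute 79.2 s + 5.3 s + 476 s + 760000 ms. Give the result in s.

In s:
  79.2 s → 79.2
  5.3 s → 5.3
  476 s → 476
  760000 ms = 760000 × 10⁻³ s = 760
Sum: 79.2 + 5.3 + 476 + 760 = 1320.5

1320.5 s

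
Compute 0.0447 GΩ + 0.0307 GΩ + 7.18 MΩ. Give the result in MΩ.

In MΩ:
  0.0447 GΩ = 0.0447e3 MΩ = 44.7
  0.0307 GΩ = 0.0307e3 MΩ = 30.7
  7.18 MΩ → 7.18
Sum: 44.7 + 30.7 + 7.18 = 82.58

82.58 MΩ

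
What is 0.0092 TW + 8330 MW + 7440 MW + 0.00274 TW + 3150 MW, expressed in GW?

30.86 GW

In GW:
  0.0092 TW = 0.0092e3 GW = 9.2
  8330 MW = 8330e-3 GW = 8.33
  7440 MW = 7440e-3 GW = 7.44
  0.00274 TW = 0.00274e3 GW = 2.74
  3150 MW = 3150e-3 GW = 3.15
Sum: 9.2 + 8.33 + 7.44 + 2.74 + 3.15 = 30.86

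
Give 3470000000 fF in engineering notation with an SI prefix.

3.47 µF

= 3.47 × 10^-6 F; 10^-6 is micro.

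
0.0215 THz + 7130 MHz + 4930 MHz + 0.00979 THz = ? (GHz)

In GHz:
  0.0215 THz = 0.0215e3 GHz = 21.5
  7130 MHz = 7130e-3 GHz = 7.13
  4930 MHz = 4930e-3 GHz = 4.93
  0.00979 THz = 0.00979e3 GHz = 9.79
Sum: 21.5 + 7.13 + 4.93 + 9.79 = 43.35

43.35 GHz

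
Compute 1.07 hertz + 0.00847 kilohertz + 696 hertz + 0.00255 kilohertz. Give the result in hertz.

In hertz:
  1.07 hertz → 1.07
  0.00847 kilohertz = 0.00847e3 hertz = 8.47
  696 hertz → 696
  0.00255 kilohertz = 0.00255e3 hertz = 2.55
Sum: 1.07 + 8.47 + 696 + 2.55 = 708.09

708.09 hertz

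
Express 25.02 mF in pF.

25020000000 pF

milli = 1e-3, pico = 1e-12; factor is 1e9.
25.02 × 1e9 = 25020000000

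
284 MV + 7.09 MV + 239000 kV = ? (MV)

In MV:
  284 MV → 284
  7.09 MV → 7.09
  239000 kV = 239000 × 10^-3 MV = 239
Sum: 284 + 7.09 + 239 = 530.09

530.09 MV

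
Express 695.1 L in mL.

695100 mL

(no prefix) = 1e0, milli = 1e-3; factor is 1e3.
695.1 × 1e3 = 695100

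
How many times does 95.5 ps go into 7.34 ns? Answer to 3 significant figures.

76.9

(7.34 × 10^-9) / (95.5 × 10^-12) = 0.07686 × 10^3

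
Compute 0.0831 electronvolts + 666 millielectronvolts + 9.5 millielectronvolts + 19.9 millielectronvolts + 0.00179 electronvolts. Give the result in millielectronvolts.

In millielectronvolts:
  0.0831 electronvolts = 0.0831 × 10³ millielectronvolts = 83.1
  666 millielectronvolts → 666
  9.5 millielectronvolts → 9.5
  19.9 millielectronvolts → 19.9
  0.00179 electronvolts = 0.00179 × 10³ millielectronvolts = 1.79
Sum: 83.1 + 666 + 9.5 + 19.9 + 1.79 = 780.29

780.29 millielectronvolts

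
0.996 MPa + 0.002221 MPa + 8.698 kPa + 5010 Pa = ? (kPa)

1011.929 kPa

In kPa:
  0.996 MPa = 0.996e3 kPa = 996
  0.002221 MPa = 0.002221e3 kPa = 2.221
  8.698 kPa → 8.698
  5010 Pa = 5010e-3 kPa = 5.01
Sum: 996 + 2.221 + 8.698 + 5.01 = 1011.929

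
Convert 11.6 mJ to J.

milli = 10^-3, (no prefix) = 10^0; factor is 10^-3.
11.6 × 10^-3 = 0.0116

0.0116 J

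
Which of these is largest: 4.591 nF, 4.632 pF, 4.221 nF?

4.591 nF

4.591 nF = 0.000000004591 F
4.632 pF = 0.000000000004632 F
4.221 nF = 0.000000004221 F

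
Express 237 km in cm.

23700000 cm

kilo = 10³, centi = 10⁻²; factor is 10⁵.
237 × 10⁵ = 23700000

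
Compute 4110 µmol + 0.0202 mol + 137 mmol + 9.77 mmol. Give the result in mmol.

171.08 mmol

In mmol:
  4110 µmol = 4110 × 10^-3 mmol = 4.11
  0.0202 mol = 0.0202 × 10^3 mmol = 20.2
  137 mmol → 137
  9.77 mmol → 9.77
Sum: 4.11 + 20.2 + 137 + 9.77 = 171.08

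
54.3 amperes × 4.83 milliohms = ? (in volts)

54.3 × 4.83 × 10⁻³ = 262.269 × 10⁻³ V

0.262269 volts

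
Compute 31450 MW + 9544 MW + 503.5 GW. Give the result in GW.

In GW:
  31450 MW = 31450 × 10⁻³ GW = 31.45
  9544 MW = 9544 × 10⁻³ GW = 9.544
  503.5 GW → 503.5
Sum: 31.45 + 9.544 + 503.5 = 544.494

544.494 GW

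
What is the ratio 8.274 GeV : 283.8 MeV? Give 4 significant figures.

29.15

(8.274e9) / (283.8e6) = 0.029154e3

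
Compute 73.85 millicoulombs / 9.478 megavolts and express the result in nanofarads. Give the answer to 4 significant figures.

(73.85 × 10⁻³) / (9.478 × 10⁶) = 7.79173 × 10⁻⁹ F

7.792 nanofarads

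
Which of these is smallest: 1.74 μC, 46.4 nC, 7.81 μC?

46.4 nC

1.74 μC = 0.00000174 C
46.4 nC = 0.0000000464 C
7.81 μC = 0.00000781 C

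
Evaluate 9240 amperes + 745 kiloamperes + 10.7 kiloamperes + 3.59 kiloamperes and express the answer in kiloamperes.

In kiloamperes:
  9240 amperes = 9240 × 10⁻³ kiloamperes = 9.24
  745 kiloamperes → 745
  10.7 kiloamperes → 10.7
  3.59 kiloamperes → 3.59
Sum: 9.24 + 745 + 10.7 + 3.59 = 768.53

768.53 kiloamperes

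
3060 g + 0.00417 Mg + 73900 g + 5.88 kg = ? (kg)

87.01 kg

In kg:
  3060 g = 3060e-3 kg = 3.06
  0.00417 Mg = 0.00417e3 kg = 4.17
  73900 g = 73900e-3 kg = 73.9
  5.88 kg → 5.88
Sum: 3.06 + 4.17 + 73.9 + 5.88 = 87.01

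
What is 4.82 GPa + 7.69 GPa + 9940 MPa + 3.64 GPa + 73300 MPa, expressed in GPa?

In GPa:
  4.82 GPa → 4.82
  7.69 GPa → 7.69
  9940 MPa = 9940 × 10^-3 GPa = 9.94
  3.64 GPa → 3.64
  73300 MPa = 73300 × 10^-3 GPa = 73.3
Sum: 4.82 + 7.69 + 9.94 + 3.64 + 73.3 = 99.39

99.39 GPa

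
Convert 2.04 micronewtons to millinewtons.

0.00204 millinewtons

micro = 10⁻⁶, milli = 10⁻³; factor is 10⁻³.
2.04 × 10⁻³ = 0.00204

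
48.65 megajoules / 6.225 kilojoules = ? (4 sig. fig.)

(48.65e6) / (6.225e3) = 7.8153e3

7815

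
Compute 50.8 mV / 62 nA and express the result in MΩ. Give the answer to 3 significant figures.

0.819 MΩ

(50.8 × 10⁻³) / (62 × 10⁻⁹) = 0.81935 × 10⁶ Ω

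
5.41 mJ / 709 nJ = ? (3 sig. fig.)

7630

(5.41 × 10^-3) / (709 × 10^-9) = 0.00763 × 10^6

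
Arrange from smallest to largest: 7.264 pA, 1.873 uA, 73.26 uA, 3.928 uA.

7.264 pA < 1.873 uA < 3.928 uA < 73.26 uA

7.264 pA = 0.000000000007264 A
1.873 uA = 0.000001873 A
73.26 uA = 0.00007326 A
3.928 uA = 0.000003928 A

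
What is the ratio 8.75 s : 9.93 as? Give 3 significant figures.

881000000000000000

(8.75) / (9.93 × 10^-18) = 0.8812 × 10^18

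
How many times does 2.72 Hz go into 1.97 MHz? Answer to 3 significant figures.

(1.97e6) / (2.72) = 0.7243e6

724000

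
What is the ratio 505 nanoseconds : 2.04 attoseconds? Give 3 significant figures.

(505e-9) / (2.04e-18) = 247.5e9

248000000000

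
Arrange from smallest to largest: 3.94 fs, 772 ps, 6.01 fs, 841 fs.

3.94 fs < 6.01 fs < 841 fs < 772 ps

3.94 fs = 0.00000000000000394 s
772 ps = 0.000000000772 s
6.01 fs = 0.00000000000000601 s
841 fs = 0.000000000000841 s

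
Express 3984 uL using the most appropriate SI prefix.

= 3.984e-3 L; 1e-3 is milli.

3.984 mL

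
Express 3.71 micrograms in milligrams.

micro = 10^-6, milli = 10^-3; factor is 10^-3.
3.71 × 10^-3 = 0.00371

0.00371 milligrams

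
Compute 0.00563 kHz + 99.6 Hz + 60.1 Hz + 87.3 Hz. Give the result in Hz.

In Hz:
  0.00563 kHz = 0.00563 × 10^3 Hz = 5.63
  99.6 Hz → 99.6
  60.1 Hz → 60.1
  87.3 Hz → 87.3
Sum: 5.63 + 99.6 + 60.1 + 87.3 = 252.63

252.63 Hz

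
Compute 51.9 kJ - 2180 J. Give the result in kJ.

49.72 kJ

In kJ:
  51.9 kJ → 51.9
  2180 J = 2180 × 10^-3 kJ = 2.18
Difference: 51.9 - 2.18 = 49.72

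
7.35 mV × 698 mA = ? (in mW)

5.1303 mW

7.35 × 10⁻³ × 698 × 10⁻³ = 5130.3 × 10⁻⁶ W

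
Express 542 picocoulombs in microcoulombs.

pico = 10^-12, micro = 10^-6; factor is 10^-6.
542 × 10^-6 = 0.000542

0.000542 microcoulombs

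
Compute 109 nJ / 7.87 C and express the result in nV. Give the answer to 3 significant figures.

(109 × 10⁻⁹) / (7.87) = 13.85 × 10⁻⁹ V

13.9 nV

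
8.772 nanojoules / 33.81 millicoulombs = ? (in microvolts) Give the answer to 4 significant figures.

(8.772 × 10⁻⁹) / (33.81 × 10⁻³) = 0.25945 × 10⁻⁶ V

0.2594 microvolts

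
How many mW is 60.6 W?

(no prefix) = 1e0, milli = 1e-3; factor is 1e3.
60.6 × 1e3 = 60600

60600 mW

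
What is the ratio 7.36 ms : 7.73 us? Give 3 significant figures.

952

(7.36e-3) / (7.73e-6) = 0.9521e3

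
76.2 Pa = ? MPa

(no prefix) = 10^0, mega = 10^6; factor is 10^-6.
76.2 × 10^-6 = 0.0000762

0.0000762 MPa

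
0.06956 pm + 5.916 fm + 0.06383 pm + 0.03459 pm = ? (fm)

In fm:
  0.06956 pm = 0.06956e3 fm = 69.56
  5.916 fm → 5.916
  0.06383 pm = 0.06383e3 fm = 63.83
  0.03459 pm = 0.03459e3 fm = 34.59
Sum: 69.56 + 5.916 + 63.83 + 34.59 = 173.896

173.896 fm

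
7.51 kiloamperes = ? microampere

kilo = 10^3, micro = 10^-6; factor is 10^9.
7.51 × 10^9 = 7510000000

7510000000 microamperes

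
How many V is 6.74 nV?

0.00000000674 V

nano = 10^-9, (no prefix) = 10^0; factor is 10^-9.
6.74 × 10^-9 = 0.00000000674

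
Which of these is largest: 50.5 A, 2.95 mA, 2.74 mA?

50.5 A = 50.5 A
2.95 mA = 0.00295 A
2.74 mA = 0.00274 A

50.5 A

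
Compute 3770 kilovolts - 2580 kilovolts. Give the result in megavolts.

In megavolts:
  3770 kilovolts = 3770 × 10⁻³ megavolts = 3.77
  2580 kilovolts = 2580 × 10⁻³ megavolts = 2.58
Difference: 3.77 - 2.58 = 1.19

1.19 megavolts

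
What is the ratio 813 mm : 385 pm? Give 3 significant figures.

(813 × 10^-3) / (385 × 10^-12) = 2.112 × 10^9

2110000000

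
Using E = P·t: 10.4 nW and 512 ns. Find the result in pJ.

10.4 × 10^-9 × 512 × 10^-9 = 5324.8 × 10^-18 J

0.0053248 pJ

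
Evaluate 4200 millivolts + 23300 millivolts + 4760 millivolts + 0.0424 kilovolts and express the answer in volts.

In volts:
  4200 millivolts = 4200 × 10^-3 volts = 4.2
  23300 millivolts = 23300 × 10^-3 volts = 23.3
  4760 millivolts = 4760 × 10^-3 volts = 4.76
  0.0424 kilovolts = 0.0424 × 10^3 volts = 42.4
Sum: 4.2 + 23.3 + 4.76 + 42.4 = 74.66

74.66 volts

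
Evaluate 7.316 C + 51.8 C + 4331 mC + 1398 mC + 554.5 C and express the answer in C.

In C:
  7.316 C → 7.316
  51.8 C → 51.8
  4331 mC = 4331 × 10^-3 C = 4.331
  1398 mC = 1398 × 10^-3 C = 1.398
  554.5 C → 554.5
Sum: 7.316 + 51.8 + 4.331 + 1.398 + 554.5 = 619.345

619.345 C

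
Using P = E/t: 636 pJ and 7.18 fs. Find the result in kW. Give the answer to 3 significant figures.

88.6 kW

(636 × 10⁻¹²) / (7.18 × 10⁻¹⁵) = 88.579 × 10³ W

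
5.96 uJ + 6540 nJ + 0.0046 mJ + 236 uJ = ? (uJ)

In uJ:
  5.96 uJ → 5.96
  6540 nJ = 6540 × 10⁻³ uJ = 6.54
  0.0046 mJ = 0.0046 × 10³ uJ = 4.6
  236 uJ → 236
Sum: 5.96 + 6.54 + 4.6 + 236 = 253.1

253.1 uJ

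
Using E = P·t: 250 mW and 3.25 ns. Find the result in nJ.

0.8125 nJ

250 × 10⁻³ × 3.25 × 10⁻⁹ = 812.5 × 10⁻¹² J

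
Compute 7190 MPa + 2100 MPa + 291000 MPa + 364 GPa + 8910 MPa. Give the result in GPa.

673.2 GPa

In GPa:
  7190 MPa = 7190 × 10⁻³ GPa = 7.19
  2100 MPa = 2100 × 10⁻³ GPa = 2.1
  291000 MPa = 291000 × 10⁻³ GPa = 291
  364 GPa → 364
  8910 MPa = 8910 × 10⁻³ GPa = 8.91
Sum: 7.19 + 2.1 + 291 + 364 + 8.91 = 673.2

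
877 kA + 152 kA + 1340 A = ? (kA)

In kA:
  877 kA → 877
  152 kA → 152
  1340 A = 1340e-3 kA = 1.34
Sum: 877 + 152 + 1.34 = 1030.34

1030.34 kA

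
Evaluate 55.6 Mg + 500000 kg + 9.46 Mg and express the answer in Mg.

565.06 Mg

In Mg:
  55.6 Mg → 55.6
  500000 kg = 500000 × 10⁻³ Mg = 500
  9.46 Mg → 9.46
Sum: 55.6 + 500 + 9.46 = 565.06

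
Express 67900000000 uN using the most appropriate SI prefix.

67.9 kN

= 67.9 × 10³ N; 10³ is kilo.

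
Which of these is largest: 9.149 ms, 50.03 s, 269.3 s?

9.149 ms = 0.009149 s
50.03 s = 50.03 s
269.3 s = 269.3 s

269.3 s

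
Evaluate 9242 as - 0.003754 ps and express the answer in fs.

5.488 fs

In fs:
  9242 as = 9242e-3 fs = 9.242
  0.003754 ps = 0.003754e3 fs = 3.754
Difference: 9.242 - 3.754 = 5.488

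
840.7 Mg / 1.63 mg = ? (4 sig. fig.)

515800000000

(840.7 × 10⁶) / (1.63 × 10⁻³) = 515.77 × 10⁹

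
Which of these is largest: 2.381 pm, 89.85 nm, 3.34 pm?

89.85 nm

2.381 pm = 0.000000000002381 m
89.85 nm = 0.00000008985 m
3.34 pm = 0.00000000000334 m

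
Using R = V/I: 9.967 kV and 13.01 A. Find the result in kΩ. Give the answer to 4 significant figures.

0.7661 kΩ

(9.967 × 10³) / (13.01) = 0.766103 × 10³ Ω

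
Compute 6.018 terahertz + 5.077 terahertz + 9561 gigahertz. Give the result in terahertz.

20.656 terahertz

In terahertz:
  6.018 terahertz → 6.018
  5.077 terahertz → 5.077
  9561 gigahertz = 9561 × 10^-3 terahertz = 9.561
Sum: 6.018 + 5.077 + 9.561 = 20.656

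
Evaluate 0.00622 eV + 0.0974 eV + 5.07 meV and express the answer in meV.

108.69 meV

In meV:
  0.00622 eV = 0.00622e3 meV = 6.22
  0.0974 eV = 0.0974e3 meV = 97.4
  5.07 meV → 5.07
Sum: 6.22 + 97.4 + 5.07 = 108.69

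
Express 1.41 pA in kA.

pico = 1e-12, kilo = 1e3; factor is 1e-15.
1.41 × 1e-15 = 0.00000000000000141

0.00000000000000141 kA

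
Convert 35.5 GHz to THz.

giga = 10⁹, tera = 10¹²; factor is 10⁻³.
35.5 × 10⁻³ = 0.0355

0.0355 THz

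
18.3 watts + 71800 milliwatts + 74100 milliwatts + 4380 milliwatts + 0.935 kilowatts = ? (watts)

In watts:
  18.3 watts → 18.3
  71800 milliwatts = 71800e-3 watts = 71.8
  74100 milliwatts = 74100e-3 watts = 74.1
  4380 milliwatts = 4380e-3 watts = 4.38
  0.935 kilowatts = 0.935e3 watts = 935
Sum: 18.3 + 71.8 + 74.1 + 4.38 + 935 = 1103.58

1103.58 watts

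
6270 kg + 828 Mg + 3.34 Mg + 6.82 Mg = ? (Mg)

In Mg:
  6270 kg = 6270e-3 Mg = 6.27
  828 Mg → 828
  3.34 Mg → 3.34
  6.82 Mg → 6.82
Sum: 6.27 + 828 + 3.34 + 6.82 = 844.43

844.43 Mg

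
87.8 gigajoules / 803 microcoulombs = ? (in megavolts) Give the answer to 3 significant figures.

(87.8e9) / (803e-6) = 0.10934e15 V

109000000 megavolts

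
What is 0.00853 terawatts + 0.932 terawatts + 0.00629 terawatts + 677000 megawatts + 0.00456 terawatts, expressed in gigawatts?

In gigawatts:
  0.00853 terawatts = 0.00853 × 10³ gigawatts = 8.53
  0.932 terawatts = 0.932 × 10³ gigawatts = 932
  0.00629 terawatts = 0.00629 × 10³ gigawatts = 6.29
  677000 megawatts = 677000 × 10⁻³ gigawatts = 677
  0.00456 terawatts = 0.00456 × 10³ gigawatts = 4.56
Sum: 8.53 + 932 + 6.29 + 677 + 4.56 = 1628.38

1628.38 gigawatts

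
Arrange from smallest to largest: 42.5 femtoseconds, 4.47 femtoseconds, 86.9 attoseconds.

86.9 attoseconds < 4.47 femtoseconds < 42.5 femtoseconds

42.5 femtoseconds = 0.0000000000000425 seconds
4.47 femtoseconds = 0.00000000000000447 seconds
86.9 attoseconds = 0.0000000000000000869 seconds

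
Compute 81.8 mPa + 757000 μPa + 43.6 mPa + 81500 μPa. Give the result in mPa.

In mPa:
  81.8 mPa → 81.8
  757000 μPa = 757000e-3 mPa = 757
  43.6 mPa → 43.6
  81500 μPa = 81500e-3 mPa = 81.5
Sum: 81.8 + 757 + 43.6 + 81.5 = 963.9

963.9 mPa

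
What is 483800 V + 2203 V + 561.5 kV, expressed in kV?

In kV:
  483800 V = 483800e-3 kV = 483.8
  2203 V = 2203e-3 kV = 2.203
  561.5 kV → 561.5
Sum: 483.8 + 2.203 + 561.5 = 1047.503

1047.503 kV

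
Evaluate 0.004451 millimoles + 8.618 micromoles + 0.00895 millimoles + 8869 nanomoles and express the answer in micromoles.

30.888 micromoles

In micromoles:
  0.004451 millimoles = 0.004451 × 10^3 micromoles = 4.451
  8.618 micromoles → 8.618
  0.00895 millimoles = 0.00895 × 10^3 micromoles = 8.95
  8869 nanomoles = 8869 × 10^-3 micromoles = 8.869
Sum: 4.451 + 8.618 + 8.95 + 8.869 = 30.888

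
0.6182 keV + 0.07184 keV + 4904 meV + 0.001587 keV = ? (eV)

In eV:
  0.6182 keV = 0.6182 × 10³ eV = 618.2
  0.07184 keV = 0.07184 × 10³ eV = 71.84
  4904 meV = 4904 × 10⁻³ eV = 4.904
  0.001587 keV = 0.001587 × 10³ eV = 1.587
Sum: 618.2 + 71.84 + 4.904 + 1.587 = 696.531

696.531 eV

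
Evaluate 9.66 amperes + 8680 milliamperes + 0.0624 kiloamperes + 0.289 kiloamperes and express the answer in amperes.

369.74 amperes

In amperes:
  9.66 amperes → 9.66
  8680 milliamperes = 8680e-3 amperes = 8.68
  0.0624 kiloamperes = 0.0624e3 amperes = 62.4
  0.289 kiloamperes = 0.289e3 amperes = 289
Sum: 9.66 + 8.68 + 62.4 + 289 = 369.74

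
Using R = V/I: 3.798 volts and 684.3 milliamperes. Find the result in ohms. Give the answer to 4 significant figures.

(3.798) / (684.3e-3) = 0.0055502e3 Ω

5.550 ohms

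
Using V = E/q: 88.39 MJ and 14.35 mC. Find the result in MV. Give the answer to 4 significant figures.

6160 MV

(88.39e6) / (14.35e-3) = 6.15958e9 V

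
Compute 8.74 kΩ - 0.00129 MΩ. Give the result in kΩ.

In kΩ:
  8.74 kΩ → 8.74
  0.00129 MΩ = 0.00129 × 10³ kΩ = 1.29
Difference: 8.74 - 1.29 = 7.45

7.45 kΩ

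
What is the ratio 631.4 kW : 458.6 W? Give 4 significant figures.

(631.4 × 10³) / (458.6) = 1.3768 × 10³

1377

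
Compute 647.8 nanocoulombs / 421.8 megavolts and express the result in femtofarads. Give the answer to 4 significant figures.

(647.8 × 10⁻⁹) / (421.8 × 10⁶) = 1.5358 × 10⁻¹⁵ F

1.536 femtofarads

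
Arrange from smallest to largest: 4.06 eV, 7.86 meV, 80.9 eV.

7.86 meV < 4.06 eV < 80.9 eV

4.06 eV = 4.06 eV
7.86 meV = 0.00786 eV
80.9 eV = 80.9 eV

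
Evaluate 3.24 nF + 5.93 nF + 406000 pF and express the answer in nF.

415.17 nF

In nF:
  3.24 nF → 3.24
  5.93 nF → 5.93
  406000 pF = 406000 × 10^-3 nF = 406
Sum: 3.24 + 5.93 + 406 = 415.17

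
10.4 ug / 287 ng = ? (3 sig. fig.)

(10.4 × 10⁻⁶) / (287 × 10⁻⁹) = 0.03624 × 10³

36.2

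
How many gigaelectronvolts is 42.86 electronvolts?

(no prefix) = 10⁰, giga = 10⁹; factor is 10⁻⁹.
42.86 × 10⁻⁹ = 0.00000004286

0.00000004286 gigaelectronvolts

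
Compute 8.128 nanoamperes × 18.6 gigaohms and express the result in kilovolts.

8.128 × 10⁻⁹ × 18.6 × 10⁹ = 151.1808 V

0.1511808 kilovolts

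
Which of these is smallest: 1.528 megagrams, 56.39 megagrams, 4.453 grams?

1.528 megagrams = 1528000 grams
56.39 megagrams = 56390000 grams
4.453 grams = 4.453 grams

4.453 grams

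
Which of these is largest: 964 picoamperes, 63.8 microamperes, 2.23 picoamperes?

63.8 microamperes

964 picoamperes = 0.000000000964 amperes
63.8 microamperes = 0.0000638 amperes
2.23 picoamperes = 0.00000000000223 amperes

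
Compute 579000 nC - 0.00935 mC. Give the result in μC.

In μC:
  579000 nC = 579000e-3 μC = 579
  0.00935 mC = 0.00935e3 μC = 9.35
Difference: 579 - 9.35 = 569.65

569.65 μC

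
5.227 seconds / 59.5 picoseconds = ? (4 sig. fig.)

87850000000

(5.227) / (59.5 × 10⁻¹²) = 0.087849 × 10¹²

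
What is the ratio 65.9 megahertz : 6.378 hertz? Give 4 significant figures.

(65.9 × 10^6) / (6.378) = 10.332 × 10^6

10330000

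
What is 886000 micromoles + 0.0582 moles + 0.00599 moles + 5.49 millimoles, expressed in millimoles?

In millimoles:
  886000 micromoles = 886000 × 10⁻³ millimoles = 886
  0.0582 moles = 0.0582 × 10³ millimoles = 58.2
  0.00599 moles = 0.00599 × 10³ millimoles = 5.99
  5.49 millimoles → 5.49
Sum: 886 + 58.2 + 5.99 + 5.49 = 955.68

955.68 millimoles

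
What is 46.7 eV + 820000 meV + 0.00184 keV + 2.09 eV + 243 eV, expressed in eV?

In eV:
  46.7 eV → 46.7
  820000 meV = 820000 × 10^-3 eV = 820
  0.00184 keV = 0.00184 × 10^3 eV = 1.84
  2.09 eV → 2.09
  243 eV → 243
Sum: 46.7 + 820 + 1.84 + 2.09 + 243 = 1113.63

1113.63 eV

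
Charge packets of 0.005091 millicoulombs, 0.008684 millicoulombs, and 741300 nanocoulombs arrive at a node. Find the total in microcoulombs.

In microcoulombs:
  0.005091 millicoulombs = 0.005091e3 microcoulombs = 5.091
  0.008684 millicoulombs = 0.008684e3 microcoulombs = 8.684
  741300 nanocoulombs = 741300e-3 microcoulombs = 741.3
Sum: 5.091 + 8.684 + 741.3 = 755.075

755.075 microcoulombs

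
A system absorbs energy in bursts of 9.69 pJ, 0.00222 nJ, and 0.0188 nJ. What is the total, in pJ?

In pJ:
  9.69 pJ → 9.69
  0.00222 nJ = 0.00222 × 10³ pJ = 2.22
  0.0188 nJ = 0.0188 × 10³ pJ = 18.8
Sum: 9.69 + 2.22 + 18.8 = 30.71

30.71 pJ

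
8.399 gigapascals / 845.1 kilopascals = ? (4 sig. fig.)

(8.399 × 10^9) / (845.1 × 10^3) = 0.0099385 × 10^6

9938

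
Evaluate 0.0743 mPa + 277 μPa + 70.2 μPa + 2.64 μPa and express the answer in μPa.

424.14 μPa

In μPa:
  0.0743 mPa = 0.0743 × 10³ μPa = 74.3
  277 μPa → 277
  70.2 μPa → 70.2
  2.64 μPa → 2.64
Sum: 74.3 + 277 + 70.2 + 2.64 = 424.14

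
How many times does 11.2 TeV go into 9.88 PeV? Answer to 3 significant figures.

882

(9.88e15) / (11.2e12) = 0.8821e3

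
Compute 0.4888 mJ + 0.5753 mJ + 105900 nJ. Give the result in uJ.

1170 uJ

In uJ:
  0.4888 mJ = 0.4888 × 10³ uJ = 488.8
  0.5753 mJ = 0.5753 × 10³ uJ = 575.3
  105900 nJ = 105900 × 10⁻³ uJ = 105.9
Sum: 488.8 + 575.3 + 105.9 = 1170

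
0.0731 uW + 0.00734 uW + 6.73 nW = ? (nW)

In nW:
  0.0731 uW = 0.0731e3 nW = 73.1
  0.00734 uW = 0.00734e3 nW = 7.34
  6.73 nW → 6.73
Sum: 73.1 + 7.34 + 6.73 = 87.17

87.17 nW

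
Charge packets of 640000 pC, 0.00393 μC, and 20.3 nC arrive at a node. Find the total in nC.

664.23 nC

In nC:
  640000 pC = 640000 × 10^-3 nC = 640
  0.00393 μC = 0.00393 × 10^3 nC = 3.93
  20.3 nC → 20.3
Sum: 640 + 3.93 + 20.3 = 664.23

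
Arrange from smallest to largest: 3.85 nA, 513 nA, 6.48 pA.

6.48 pA < 3.85 nA < 513 nA

3.85 nA = 0.00000000385 A
513 nA = 0.000000513 A
6.48 pA = 0.00000000000648 A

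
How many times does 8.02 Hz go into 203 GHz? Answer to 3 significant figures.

25300000000

(203 × 10^9) / (8.02) = 25.31 × 10^9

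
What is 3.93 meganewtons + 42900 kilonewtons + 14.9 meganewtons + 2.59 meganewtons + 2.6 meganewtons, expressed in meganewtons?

In meganewtons:
  3.93 meganewtons → 3.93
  42900 kilonewtons = 42900 × 10^-3 meganewtons = 42.9
  14.9 meganewtons → 14.9
  2.59 meganewtons → 2.59
  2.6 meganewtons → 2.6
Sum: 3.93 + 42.9 + 14.9 + 2.59 + 2.6 = 66.92

66.92 meganewtons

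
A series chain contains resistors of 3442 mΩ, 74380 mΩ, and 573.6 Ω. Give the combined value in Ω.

In Ω:
  3442 mΩ = 3442 × 10^-3 Ω = 3.442
  74380 mΩ = 74380 × 10^-3 Ω = 74.38
  573.6 Ω → 573.6
Sum: 3.442 + 74.38 + 573.6 = 651.422

651.422 Ω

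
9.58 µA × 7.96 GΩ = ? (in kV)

76.2568 kV

9.58 × 10⁻⁶ × 7.96 × 10⁹ = 76.2568 × 10³ V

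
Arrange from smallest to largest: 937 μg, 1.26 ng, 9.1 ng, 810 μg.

1.26 ng < 9.1 ng < 810 μg < 937 μg

937 μg = 0.000937 g
1.26 ng = 0.00000000126 g
9.1 ng = 0.0000000091 g
810 μg = 0.00081 g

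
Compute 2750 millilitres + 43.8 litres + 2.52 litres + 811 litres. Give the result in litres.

In litres:
  2750 millilitres = 2750 × 10⁻³ litres = 2.75
  43.8 litres → 43.8
  2.52 litres → 2.52
  811 litres → 811
Sum: 2.75 + 43.8 + 2.52 + 811 = 860.07

860.07 litres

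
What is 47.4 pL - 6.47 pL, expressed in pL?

40.93 pL

In pL:
  47.4 pL → 47.4
  6.47 pL → 6.47
Difference: 47.4 - 6.47 = 40.93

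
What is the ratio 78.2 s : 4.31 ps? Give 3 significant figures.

18100000000000

(78.2) / (4.31 × 10^-12) = 18.14 × 10^12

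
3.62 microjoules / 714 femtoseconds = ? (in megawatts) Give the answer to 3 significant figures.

5.07 megawatts

(3.62 × 10⁻⁶) / (714 × 10⁻¹⁵) = 0.00507 × 10⁹ W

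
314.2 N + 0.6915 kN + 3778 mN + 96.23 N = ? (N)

In N:
  314.2 N → 314.2
  0.6915 kN = 0.6915 × 10³ N = 691.5
  3778 mN = 3778 × 10⁻³ N = 3.778
  96.23 N → 96.23
Sum: 314.2 + 691.5 + 3.778 + 96.23 = 1105.708

1105.708 N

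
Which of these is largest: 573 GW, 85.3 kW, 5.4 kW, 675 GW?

675 GW

573 GW = 573000000000 W
85.3 kW = 85300 W
5.4 kW = 5400 W
675 GW = 675000000000 W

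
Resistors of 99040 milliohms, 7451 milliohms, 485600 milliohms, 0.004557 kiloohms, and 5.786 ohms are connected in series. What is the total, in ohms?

602.434 ohms

In ohms:
  99040 milliohms = 99040e-3 ohms = 99.04
  7451 milliohms = 7451e-3 ohms = 7.451
  485600 milliohms = 485600e-3 ohms = 485.6
  0.004557 kiloohms = 0.004557e3 ohms = 4.557
  5.786 ohms → 5.786
Sum: 99.04 + 7.451 + 485.6 + 4.557 + 5.786 = 602.434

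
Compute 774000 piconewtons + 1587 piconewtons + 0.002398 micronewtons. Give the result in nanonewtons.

777.985 nanonewtons

In nanonewtons:
  774000 piconewtons = 774000e-3 nanonewtons = 774
  1587 piconewtons = 1587e-3 nanonewtons = 1.587
  0.002398 micronewtons = 0.002398e3 nanonewtons = 2.398
Sum: 774 + 1.587 + 2.398 = 777.985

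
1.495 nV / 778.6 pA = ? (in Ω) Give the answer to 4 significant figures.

(1.495 × 10⁻⁹) / (778.6 × 10⁻¹²) = 0.00192011 × 10³ Ω

1.920 Ω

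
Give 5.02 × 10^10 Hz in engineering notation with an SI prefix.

50.2 GHz

= 50.2 × 10^9 Hz; 10^9 is giga.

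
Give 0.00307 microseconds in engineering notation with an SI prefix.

= 3.07e-9 seconds; 1e-9 is nano.

3.07 nanoseconds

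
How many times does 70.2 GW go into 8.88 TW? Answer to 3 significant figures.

126

(8.88e12) / (70.2e9) = 0.1265e3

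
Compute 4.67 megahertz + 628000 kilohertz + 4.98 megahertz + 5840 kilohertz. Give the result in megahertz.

643.49 megahertz

In megahertz:
  4.67 megahertz → 4.67
  628000 kilohertz = 628000 × 10^-3 megahertz = 628
  4.98 megahertz → 4.98
  5840 kilohertz = 5840 × 10^-3 megahertz = 5.84
Sum: 4.67 + 628 + 4.98 + 5.84 = 643.49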